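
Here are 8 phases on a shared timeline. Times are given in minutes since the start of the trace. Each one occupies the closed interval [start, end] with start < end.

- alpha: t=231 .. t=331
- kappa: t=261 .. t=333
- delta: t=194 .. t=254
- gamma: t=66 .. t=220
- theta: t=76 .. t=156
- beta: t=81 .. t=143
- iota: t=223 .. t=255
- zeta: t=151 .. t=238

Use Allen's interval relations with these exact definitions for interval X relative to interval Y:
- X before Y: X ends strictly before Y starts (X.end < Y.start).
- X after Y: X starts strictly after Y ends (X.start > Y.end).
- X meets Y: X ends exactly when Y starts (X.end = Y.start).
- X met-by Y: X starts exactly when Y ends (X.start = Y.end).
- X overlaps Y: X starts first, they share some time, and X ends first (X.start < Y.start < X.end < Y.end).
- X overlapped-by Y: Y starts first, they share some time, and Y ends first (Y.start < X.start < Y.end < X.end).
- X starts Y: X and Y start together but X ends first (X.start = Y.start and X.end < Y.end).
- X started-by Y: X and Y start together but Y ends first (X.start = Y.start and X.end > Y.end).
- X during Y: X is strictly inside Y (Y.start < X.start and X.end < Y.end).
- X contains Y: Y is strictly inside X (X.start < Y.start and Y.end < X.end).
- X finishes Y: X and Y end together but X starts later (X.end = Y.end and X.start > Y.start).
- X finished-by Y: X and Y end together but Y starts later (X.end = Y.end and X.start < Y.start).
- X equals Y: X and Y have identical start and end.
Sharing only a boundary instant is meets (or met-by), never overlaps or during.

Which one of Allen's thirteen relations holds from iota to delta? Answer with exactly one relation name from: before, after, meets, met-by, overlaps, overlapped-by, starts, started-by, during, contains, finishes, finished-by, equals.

iota = [t=223, t=255]; delta = [t=194, t=254].
Compare endpoints: iota.start > delta.start, iota.start < delta.end, iota.end > delta.start, iota.end > delta.end.
That pattern is 'overlapped-by'.

overlapped-by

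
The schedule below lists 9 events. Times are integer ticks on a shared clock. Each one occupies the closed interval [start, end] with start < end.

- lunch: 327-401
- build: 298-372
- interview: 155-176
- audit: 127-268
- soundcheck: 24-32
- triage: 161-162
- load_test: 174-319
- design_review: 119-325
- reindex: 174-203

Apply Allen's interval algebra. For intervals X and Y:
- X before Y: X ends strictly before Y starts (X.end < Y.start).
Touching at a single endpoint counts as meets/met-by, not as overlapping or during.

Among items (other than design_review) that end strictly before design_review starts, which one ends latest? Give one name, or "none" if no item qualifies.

soundcheck

Target design_review = [119, 325].
audit [127, 268] → during → excluded.
build [298, 372] → overlapped-by → excluded.
interview [155, 176] → during → excluded.
load_test [174, 319] → during → excluded.
lunch [327, 401] → after → excluded.
reindex [174, 203] → during → excluded.
soundcheck [24, 32] → before → candidate.
triage [161, 162] → during → excluded.
Among candidates, latest end is 32 → soundcheck.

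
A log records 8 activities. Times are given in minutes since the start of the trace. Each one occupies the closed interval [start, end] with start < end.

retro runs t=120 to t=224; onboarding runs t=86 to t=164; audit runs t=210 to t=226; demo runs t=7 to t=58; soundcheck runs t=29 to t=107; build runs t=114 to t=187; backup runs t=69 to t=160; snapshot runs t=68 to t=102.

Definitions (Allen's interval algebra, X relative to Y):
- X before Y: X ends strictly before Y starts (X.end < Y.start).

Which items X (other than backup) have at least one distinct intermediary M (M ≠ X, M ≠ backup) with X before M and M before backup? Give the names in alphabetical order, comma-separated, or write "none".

Target backup = [t=69, t=160].
Intermediaries M with M before backup: demo.
Via demo — items with X before demo: none.
Union: none.

none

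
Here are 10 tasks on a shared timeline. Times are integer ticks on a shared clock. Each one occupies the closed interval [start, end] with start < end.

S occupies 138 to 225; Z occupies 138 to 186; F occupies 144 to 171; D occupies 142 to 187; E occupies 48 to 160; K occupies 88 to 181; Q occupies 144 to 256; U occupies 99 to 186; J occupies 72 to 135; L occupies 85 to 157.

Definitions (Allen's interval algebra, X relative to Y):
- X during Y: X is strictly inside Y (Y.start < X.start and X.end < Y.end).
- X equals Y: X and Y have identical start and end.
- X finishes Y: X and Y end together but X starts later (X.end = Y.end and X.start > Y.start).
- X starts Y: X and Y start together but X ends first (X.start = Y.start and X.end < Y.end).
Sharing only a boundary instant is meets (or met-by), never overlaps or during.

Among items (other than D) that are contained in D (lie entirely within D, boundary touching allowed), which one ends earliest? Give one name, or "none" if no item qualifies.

F

Target D = [142, 187].
E [48, 160] → overlaps → excluded.
F [144, 171] → during → candidate.
J [72, 135] → before → excluded.
K [88, 181] → overlaps → excluded.
L [85, 157] → overlaps → excluded.
Q [144, 256] → overlapped-by → excluded.
S [138, 225] → contains → excluded.
U [99, 186] → overlaps → excluded.
Z [138, 186] → overlaps → excluded.
Among candidates, earliest end is 171 → F.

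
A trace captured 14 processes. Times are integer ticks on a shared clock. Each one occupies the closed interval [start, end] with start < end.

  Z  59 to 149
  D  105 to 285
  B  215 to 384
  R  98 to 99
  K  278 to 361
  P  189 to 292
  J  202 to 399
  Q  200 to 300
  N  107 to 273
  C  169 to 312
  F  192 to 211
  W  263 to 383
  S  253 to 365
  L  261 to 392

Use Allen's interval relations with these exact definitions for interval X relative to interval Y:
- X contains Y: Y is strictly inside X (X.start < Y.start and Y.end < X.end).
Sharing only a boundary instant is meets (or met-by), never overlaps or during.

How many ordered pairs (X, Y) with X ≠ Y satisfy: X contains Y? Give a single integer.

20

Checking all 182 ordered pairs for relation 'contains'; matching pairs in alphabetical order:
(B, K): B contains K ✓
(B, S): B contains S ✓
(B, W): B contains W ✓
(C, F): C contains F ✓
(C, P): C contains P ✓
(C, Q): C contains Q ✓
(D, F): D contains F ✓
(D, N): D contains N ✓
(J, B): J contains B ✓
(J, K): J contains K ✓
(J, L): J contains L ✓
(J, S): J contains S ✓
(J, W): J contains W ✓
(L, K): L contains K ✓
(L, W): L contains W ✓
(N, F): N contains F ✓
(P, F): P contains F ✓
(S, K): S contains K ✓
(W, K): W contains K ✓
(Z, R): Z contains R ✓
Count: 20.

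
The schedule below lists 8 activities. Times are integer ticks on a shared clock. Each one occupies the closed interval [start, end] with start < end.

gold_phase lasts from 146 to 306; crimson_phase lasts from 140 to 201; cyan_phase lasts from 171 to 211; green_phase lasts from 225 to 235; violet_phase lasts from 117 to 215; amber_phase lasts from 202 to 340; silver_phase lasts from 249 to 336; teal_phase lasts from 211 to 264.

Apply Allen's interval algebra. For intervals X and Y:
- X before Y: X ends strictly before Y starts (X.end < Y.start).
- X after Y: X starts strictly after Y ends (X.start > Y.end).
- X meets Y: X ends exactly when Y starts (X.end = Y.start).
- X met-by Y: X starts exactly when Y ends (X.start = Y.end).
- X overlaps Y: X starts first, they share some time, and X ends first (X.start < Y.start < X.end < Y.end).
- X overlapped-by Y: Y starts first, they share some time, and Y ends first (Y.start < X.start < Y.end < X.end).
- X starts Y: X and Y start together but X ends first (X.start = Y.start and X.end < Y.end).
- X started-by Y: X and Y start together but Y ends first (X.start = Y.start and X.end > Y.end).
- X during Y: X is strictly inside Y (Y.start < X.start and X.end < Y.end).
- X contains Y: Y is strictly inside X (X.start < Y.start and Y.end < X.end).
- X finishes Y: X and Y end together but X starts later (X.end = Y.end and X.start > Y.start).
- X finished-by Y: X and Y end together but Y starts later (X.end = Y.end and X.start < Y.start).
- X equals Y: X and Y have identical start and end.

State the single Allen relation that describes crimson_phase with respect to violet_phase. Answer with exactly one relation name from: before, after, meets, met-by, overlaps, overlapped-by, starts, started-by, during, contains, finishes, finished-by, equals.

during

crimson_phase = [140, 201]; violet_phase = [117, 215].
Compare endpoints: crimson_phase.start > violet_phase.start, crimson_phase.start < violet_phase.end, crimson_phase.end > violet_phase.start, crimson_phase.end < violet_phase.end.
That pattern is 'during'.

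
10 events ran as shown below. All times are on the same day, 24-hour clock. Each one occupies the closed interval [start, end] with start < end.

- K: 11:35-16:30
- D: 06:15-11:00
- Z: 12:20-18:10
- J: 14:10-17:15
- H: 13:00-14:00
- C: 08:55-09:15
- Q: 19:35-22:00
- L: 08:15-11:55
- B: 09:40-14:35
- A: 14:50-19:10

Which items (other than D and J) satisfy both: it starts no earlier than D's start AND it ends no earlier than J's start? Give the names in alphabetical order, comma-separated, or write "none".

Conditions: its start is no earlier than D's start (X.start >= 06:15) AND its end is no earlier than J's start (X.end >= 14:10).
A: start 14:50 >= 06:15? ✓; end 19:10 >= 14:10? ✓ → yes.
B: start 09:40 >= 06:15? ✓; end 14:35 >= 14:10? ✓ → yes.
C: start 08:55 >= 06:15? ✓; end 09:15 >= 14:10? ✗ → no.
H: start 13:00 >= 06:15? ✓; end 14:00 >= 14:10? ✗ → no.
K: start 11:35 >= 06:15? ✓; end 16:30 >= 14:10? ✓ → yes.
L: start 08:15 >= 06:15? ✓; end 11:55 >= 14:10? ✗ → no.
Q: start 19:35 >= 06:15? ✓; end 22:00 >= 14:10? ✓ → yes.
Z: start 12:20 >= 06:15? ✓; end 18:10 >= 14:10? ✓ → yes.
Result: A, B, K, Q, Z.

A, B, K, Q, Z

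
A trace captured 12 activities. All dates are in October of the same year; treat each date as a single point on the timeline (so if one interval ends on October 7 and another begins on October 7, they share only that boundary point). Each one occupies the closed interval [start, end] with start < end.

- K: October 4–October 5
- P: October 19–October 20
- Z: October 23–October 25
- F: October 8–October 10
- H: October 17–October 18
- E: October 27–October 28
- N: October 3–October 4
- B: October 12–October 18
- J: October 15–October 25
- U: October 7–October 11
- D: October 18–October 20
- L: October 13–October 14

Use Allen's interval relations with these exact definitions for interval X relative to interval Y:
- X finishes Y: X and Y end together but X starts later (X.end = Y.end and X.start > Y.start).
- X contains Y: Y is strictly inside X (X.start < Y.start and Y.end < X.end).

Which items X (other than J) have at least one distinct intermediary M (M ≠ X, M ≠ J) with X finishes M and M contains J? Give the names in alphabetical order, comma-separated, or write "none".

none

Target J = [October 15, October 25].
Intermediaries M with M contains J: none.
Union: none.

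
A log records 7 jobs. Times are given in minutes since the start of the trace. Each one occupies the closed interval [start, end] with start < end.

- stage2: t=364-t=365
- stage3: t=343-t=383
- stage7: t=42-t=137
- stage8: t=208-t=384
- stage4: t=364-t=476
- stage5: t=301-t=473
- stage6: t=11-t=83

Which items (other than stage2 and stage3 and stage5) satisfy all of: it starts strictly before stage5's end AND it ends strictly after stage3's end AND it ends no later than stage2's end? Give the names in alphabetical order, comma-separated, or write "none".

none

Conditions: its start is strictly before stage5's end (X.start < t=473) AND its end is strictly after stage3's end (X.end > t=383) AND its end is no later than stage2's end (X.end <= t=365).
stage4: start t=364 < t=473? ✓; end t=476 > t=383? ✓; end t=476 <= t=365? ✗ → no.
stage6: start t=11 < t=473? ✓; end t=83 > t=383? ✗; end t=83 <= t=365? ✓ → no.
stage7: start t=42 < t=473? ✓; end t=137 > t=383? ✗; end t=137 <= t=365? ✓ → no.
stage8: start t=208 < t=473? ✓; end t=384 > t=383? ✓; end t=384 <= t=365? ✗ → no.
Result: none.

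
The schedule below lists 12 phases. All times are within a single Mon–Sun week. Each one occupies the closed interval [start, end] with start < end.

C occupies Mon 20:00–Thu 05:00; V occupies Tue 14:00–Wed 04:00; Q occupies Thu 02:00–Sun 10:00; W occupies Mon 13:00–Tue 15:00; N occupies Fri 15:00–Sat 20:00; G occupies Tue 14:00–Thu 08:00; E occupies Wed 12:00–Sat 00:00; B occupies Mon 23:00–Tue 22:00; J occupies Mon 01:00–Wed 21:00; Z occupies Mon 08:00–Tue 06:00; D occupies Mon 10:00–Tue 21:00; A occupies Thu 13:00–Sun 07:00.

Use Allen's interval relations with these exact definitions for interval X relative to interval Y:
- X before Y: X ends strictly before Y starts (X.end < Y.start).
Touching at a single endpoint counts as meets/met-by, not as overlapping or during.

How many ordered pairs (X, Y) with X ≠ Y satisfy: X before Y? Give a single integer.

29

Checking all 132 ordered pairs for relation 'before'; matching pairs in alphabetical order:
(B, A): B before A ✓
(B, E): B before E ✓
(B, N): B before N ✓
(B, Q): B before Q ✓
(C, A): C before A ✓
(C, N): C before N ✓
(D, A): D before A ✓
(D, E): D before E ✓
(D, N): D before N ✓
(D, Q): D before Q ✓
(G, A): G before A ✓
(G, N): G before N ✓
(J, A): J before A ✓
(J, N): J before N ✓
(J, Q): J before Q ✓
(V, A): V before A ✓
(V, E): V before E ✓
(V, N): V before N ✓
(V, Q): V before Q ✓
(W, A): W before A ✓
(W, E): W before E ✓
(W, N): W before N ✓
(W, Q): W before Q ✓
(Z, A): Z before A ✓
... plus 5 further pairs not listed.
Count: 29.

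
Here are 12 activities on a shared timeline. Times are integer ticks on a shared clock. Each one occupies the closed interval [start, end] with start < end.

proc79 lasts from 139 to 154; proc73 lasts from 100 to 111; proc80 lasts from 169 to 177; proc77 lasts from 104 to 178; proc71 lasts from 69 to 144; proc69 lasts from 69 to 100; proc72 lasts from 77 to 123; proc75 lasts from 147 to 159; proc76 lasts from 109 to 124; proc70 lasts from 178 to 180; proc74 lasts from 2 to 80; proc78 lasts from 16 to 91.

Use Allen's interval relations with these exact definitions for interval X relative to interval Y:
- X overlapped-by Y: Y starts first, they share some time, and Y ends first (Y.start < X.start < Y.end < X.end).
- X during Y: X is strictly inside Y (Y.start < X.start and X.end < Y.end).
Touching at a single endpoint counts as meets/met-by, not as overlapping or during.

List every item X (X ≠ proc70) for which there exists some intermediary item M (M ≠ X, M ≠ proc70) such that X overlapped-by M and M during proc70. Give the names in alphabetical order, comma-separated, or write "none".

none

Target proc70 = [178, 180].
Intermediaries M with M during proc70: none.
Union: none.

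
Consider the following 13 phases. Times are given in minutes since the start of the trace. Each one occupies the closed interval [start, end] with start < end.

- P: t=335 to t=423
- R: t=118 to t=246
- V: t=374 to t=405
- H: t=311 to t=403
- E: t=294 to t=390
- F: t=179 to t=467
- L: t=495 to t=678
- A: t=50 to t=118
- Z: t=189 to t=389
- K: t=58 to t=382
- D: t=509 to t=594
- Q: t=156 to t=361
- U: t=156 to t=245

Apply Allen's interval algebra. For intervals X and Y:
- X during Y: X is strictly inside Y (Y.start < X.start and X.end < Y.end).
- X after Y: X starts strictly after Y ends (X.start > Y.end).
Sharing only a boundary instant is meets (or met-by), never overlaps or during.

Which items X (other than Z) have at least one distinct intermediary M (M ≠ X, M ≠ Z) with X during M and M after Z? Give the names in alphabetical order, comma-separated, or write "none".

D

Target Z = [t=189, t=389].
Intermediaries M with M after Z: D, L.
Via D — items with X during D: none.
Via L — items with X during L: D.
Union: D.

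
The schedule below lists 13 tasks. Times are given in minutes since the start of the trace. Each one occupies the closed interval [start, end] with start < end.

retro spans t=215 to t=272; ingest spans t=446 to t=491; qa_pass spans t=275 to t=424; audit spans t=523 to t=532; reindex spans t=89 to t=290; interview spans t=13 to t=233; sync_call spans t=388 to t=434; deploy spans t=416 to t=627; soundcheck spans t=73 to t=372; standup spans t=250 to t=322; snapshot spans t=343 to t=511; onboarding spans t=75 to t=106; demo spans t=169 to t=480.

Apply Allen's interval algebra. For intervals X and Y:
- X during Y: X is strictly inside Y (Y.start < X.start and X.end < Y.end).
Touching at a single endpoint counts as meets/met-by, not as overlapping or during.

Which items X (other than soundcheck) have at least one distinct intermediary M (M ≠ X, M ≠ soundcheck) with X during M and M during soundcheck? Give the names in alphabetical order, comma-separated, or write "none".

retro

Target soundcheck = [t=73, t=372].
Intermediaries M with M during soundcheck: onboarding, reindex, retro, standup.
Via onboarding — items with X during onboarding: none.
Via reindex — items with X during reindex: retro.
Via retro — items with X during retro: none.
Via standup — items with X during standup: none.
Union: retro.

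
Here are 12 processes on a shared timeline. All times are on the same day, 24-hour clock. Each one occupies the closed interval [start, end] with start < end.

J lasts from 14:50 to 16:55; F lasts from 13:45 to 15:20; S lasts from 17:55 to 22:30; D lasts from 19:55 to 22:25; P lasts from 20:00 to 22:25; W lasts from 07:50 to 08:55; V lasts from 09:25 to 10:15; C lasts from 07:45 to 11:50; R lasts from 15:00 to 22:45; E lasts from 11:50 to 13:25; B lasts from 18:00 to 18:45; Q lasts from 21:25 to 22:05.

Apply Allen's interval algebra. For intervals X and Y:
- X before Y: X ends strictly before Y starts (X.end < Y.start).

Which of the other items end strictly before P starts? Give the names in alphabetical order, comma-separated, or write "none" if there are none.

Target P = [20:00, 22:25].
B [18:00, 18:45] → before → yes.
C [07:45, 11:50] → before → yes.
D [19:55, 22:25] → finished-by → no.
E [11:50, 13:25] → before → yes.
F [13:45, 15:20] → before → yes.
J [14:50, 16:55] → before → yes.
Q [21:25, 22:05] → during → no.
R [15:00, 22:45] → contains → no.
S [17:55, 22:30] → contains → no.
V [09:25, 10:15] → before → yes.
W [07:50, 08:55] → before → yes.
Result: B, C, E, F, J, V, W.

B, C, E, F, J, V, W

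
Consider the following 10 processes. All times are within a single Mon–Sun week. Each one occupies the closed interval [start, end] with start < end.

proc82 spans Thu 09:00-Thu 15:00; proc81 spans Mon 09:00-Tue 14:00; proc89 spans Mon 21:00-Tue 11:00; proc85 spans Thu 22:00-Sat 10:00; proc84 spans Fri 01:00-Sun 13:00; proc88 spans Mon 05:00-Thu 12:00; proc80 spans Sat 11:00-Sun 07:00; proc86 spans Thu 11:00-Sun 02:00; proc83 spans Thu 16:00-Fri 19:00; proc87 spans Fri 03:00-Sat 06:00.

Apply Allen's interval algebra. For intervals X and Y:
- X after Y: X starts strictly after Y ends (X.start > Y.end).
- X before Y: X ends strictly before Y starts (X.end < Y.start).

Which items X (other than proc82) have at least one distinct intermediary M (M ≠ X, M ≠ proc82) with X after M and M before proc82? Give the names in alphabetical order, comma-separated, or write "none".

proc80, proc83, proc84, proc85, proc86, proc87

Target proc82 = [Thu 09:00, Thu 15:00].
Intermediaries M with M before proc82: proc81, proc89.
Via proc81 — items with X after proc81: proc80, proc83, proc84, proc85, proc86, proc87.
Via proc89 — items with X after proc89: proc80, proc83, proc84, proc85, proc86, proc87.
Union: proc80, proc83, proc84, proc85, proc86, proc87.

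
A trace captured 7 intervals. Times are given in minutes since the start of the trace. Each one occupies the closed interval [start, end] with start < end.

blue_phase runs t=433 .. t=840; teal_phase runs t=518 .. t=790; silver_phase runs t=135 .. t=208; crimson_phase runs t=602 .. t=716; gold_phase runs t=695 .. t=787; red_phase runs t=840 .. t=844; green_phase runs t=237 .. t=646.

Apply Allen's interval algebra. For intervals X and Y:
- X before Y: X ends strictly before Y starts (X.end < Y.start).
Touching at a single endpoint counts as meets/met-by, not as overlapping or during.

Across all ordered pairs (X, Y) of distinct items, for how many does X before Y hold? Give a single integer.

11

Checking all 42 ordered pairs for relation 'before'; matching pairs in alphabetical order:
(crimson_phase, red_phase): crimson_phase before red_phase ✓
(gold_phase, red_phase): gold_phase before red_phase ✓
(green_phase, gold_phase): green_phase before gold_phase ✓
(green_phase, red_phase): green_phase before red_phase ✓
(silver_phase, blue_phase): silver_phase before blue_phase ✓
(silver_phase, crimson_phase): silver_phase before crimson_phase ✓
(silver_phase, gold_phase): silver_phase before gold_phase ✓
(silver_phase, green_phase): silver_phase before green_phase ✓
(silver_phase, red_phase): silver_phase before red_phase ✓
(silver_phase, teal_phase): silver_phase before teal_phase ✓
(teal_phase, red_phase): teal_phase before red_phase ✓
Count: 11.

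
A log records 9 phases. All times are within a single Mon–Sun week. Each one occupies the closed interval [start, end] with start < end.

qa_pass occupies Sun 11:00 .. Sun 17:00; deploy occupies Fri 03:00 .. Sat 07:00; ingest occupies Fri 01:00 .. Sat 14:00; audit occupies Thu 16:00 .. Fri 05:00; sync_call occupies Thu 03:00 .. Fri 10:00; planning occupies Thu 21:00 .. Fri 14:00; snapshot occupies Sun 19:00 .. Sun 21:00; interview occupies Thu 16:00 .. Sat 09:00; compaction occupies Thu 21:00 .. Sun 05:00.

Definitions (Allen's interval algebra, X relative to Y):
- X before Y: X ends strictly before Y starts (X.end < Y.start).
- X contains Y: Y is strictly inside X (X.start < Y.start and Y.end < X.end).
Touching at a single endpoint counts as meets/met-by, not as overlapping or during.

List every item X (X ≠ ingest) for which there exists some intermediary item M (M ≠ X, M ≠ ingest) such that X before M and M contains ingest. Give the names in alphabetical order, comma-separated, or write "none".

Target ingest = [Fri 01:00, Sat 14:00].
Intermediaries M with M contains ingest: compaction.
Via compaction — items with X before compaction: none.
Union: none.

none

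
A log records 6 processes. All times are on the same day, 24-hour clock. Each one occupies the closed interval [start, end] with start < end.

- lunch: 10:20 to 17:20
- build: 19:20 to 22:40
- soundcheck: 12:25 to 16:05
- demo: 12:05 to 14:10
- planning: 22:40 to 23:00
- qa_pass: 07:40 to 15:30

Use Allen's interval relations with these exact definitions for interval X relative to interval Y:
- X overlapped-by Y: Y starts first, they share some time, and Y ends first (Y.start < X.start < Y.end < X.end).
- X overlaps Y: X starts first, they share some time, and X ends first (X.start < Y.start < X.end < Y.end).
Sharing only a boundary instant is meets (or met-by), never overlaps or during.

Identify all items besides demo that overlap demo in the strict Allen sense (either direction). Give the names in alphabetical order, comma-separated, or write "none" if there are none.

Target demo = [12:05, 14:10].
build [19:20, 22:40] → after → no.
lunch [10:20, 17:20] → contains → no.
planning [22:40, 23:00] → after → no.
qa_pass [07:40, 15:30] → contains → no.
soundcheck [12:25, 16:05] → overlapped-by → yes.
Result: soundcheck.

soundcheck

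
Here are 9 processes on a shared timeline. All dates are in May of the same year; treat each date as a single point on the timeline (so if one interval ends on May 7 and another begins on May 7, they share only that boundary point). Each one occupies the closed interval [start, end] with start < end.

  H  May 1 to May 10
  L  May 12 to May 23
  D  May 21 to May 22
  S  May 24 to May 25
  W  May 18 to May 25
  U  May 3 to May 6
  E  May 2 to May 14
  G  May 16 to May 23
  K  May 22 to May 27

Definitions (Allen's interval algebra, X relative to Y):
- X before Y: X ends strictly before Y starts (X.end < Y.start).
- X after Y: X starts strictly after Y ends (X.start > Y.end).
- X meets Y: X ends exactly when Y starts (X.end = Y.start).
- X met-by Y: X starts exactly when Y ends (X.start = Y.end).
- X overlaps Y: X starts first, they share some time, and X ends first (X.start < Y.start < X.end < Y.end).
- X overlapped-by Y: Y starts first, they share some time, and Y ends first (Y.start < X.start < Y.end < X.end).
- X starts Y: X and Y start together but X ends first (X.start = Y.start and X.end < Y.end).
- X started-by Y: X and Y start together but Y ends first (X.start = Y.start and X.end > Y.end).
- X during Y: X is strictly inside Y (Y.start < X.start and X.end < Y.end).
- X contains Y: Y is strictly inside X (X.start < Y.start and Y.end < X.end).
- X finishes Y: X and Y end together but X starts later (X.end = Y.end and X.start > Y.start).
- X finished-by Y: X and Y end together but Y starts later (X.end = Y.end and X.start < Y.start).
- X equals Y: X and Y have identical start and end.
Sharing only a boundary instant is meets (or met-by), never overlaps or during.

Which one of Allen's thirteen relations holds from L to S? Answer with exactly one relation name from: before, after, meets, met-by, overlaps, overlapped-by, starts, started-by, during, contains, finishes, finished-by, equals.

L = [May 12, May 23]; S = [May 24, May 25].
Compare endpoints: L.start < S.start, L.start < S.end, L.end < S.start, L.end < S.end.
That pattern is 'before'.

before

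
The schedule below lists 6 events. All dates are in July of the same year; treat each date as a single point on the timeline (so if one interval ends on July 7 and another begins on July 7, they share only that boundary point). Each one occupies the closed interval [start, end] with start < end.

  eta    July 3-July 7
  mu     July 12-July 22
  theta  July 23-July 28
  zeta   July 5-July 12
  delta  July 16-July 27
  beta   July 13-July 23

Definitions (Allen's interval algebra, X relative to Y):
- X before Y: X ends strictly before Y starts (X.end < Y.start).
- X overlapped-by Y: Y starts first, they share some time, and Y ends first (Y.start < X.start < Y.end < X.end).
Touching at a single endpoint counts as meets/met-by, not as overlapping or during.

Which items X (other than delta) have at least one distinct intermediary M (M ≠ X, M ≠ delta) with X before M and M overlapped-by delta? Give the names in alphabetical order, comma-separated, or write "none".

Target delta = [July 16, July 27].
Intermediaries M with M overlapped-by delta: theta.
Via theta — items with X before theta: eta, mu, zeta.
Union: eta, mu, zeta.

eta, mu, zeta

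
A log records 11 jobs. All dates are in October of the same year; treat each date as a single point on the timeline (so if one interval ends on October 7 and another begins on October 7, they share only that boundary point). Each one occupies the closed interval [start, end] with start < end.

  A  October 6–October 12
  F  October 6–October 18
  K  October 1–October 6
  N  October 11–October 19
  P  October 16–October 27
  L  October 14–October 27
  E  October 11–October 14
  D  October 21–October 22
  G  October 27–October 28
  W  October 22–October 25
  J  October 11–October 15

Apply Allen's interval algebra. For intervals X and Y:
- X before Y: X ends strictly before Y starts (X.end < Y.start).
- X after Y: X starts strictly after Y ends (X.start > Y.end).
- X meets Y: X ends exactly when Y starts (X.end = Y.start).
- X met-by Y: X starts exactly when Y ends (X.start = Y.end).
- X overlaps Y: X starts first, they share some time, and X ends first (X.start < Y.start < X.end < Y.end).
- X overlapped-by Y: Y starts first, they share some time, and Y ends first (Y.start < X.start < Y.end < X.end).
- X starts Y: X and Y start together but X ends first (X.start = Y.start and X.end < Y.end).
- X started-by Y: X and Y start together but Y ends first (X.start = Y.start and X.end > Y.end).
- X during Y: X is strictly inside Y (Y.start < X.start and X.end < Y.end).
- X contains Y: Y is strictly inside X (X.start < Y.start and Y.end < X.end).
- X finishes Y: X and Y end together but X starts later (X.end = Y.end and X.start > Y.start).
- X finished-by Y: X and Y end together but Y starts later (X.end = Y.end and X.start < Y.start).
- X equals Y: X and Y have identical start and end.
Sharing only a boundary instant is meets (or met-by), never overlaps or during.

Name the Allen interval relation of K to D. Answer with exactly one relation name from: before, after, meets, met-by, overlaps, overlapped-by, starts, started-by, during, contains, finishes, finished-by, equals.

before

K = [October 1, October 6]; D = [October 21, October 22].
Compare endpoints: K.start < D.start, K.start < D.end, K.end < D.start, K.end < D.end.
That pattern is 'before'.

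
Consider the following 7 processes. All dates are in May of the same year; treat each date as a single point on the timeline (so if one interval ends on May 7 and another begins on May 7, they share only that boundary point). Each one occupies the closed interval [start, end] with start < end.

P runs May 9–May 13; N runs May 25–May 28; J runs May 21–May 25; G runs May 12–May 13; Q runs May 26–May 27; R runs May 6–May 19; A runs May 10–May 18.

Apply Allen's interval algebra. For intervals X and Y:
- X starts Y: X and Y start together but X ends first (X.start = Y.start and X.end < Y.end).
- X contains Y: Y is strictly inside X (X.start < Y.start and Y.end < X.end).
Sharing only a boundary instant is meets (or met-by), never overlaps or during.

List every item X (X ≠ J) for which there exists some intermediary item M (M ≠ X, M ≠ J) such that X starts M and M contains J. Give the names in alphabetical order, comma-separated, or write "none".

Target J = [May 21, May 25].
Intermediaries M with M contains J: none.
Union: none.

none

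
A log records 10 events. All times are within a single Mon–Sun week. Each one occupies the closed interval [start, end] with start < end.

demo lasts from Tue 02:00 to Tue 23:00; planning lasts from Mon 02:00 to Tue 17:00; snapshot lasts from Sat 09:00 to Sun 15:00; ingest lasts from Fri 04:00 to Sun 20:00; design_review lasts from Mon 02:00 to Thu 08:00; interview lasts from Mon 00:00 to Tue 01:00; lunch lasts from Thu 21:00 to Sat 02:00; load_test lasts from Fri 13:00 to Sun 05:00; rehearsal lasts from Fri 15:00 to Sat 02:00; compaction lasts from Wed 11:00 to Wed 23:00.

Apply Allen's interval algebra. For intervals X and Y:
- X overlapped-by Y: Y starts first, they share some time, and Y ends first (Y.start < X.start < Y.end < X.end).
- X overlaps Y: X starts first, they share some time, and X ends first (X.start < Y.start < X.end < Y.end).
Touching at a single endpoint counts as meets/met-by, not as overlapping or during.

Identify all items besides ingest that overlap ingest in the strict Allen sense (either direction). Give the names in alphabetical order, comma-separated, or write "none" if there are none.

lunch

Target ingest = [Fri 04:00, Sun 20:00].
compaction [Wed 11:00, Wed 23:00] → before → no.
demo [Tue 02:00, Tue 23:00] → before → no.
design_review [Mon 02:00, Thu 08:00] → before → no.
interview [Mon 00:00, Tue 01:00] → before → no.
load_test [Fri 13:00, Sun 05:00] → during → no.
lunch [Thu 21:00, Sat 02:00] → overlaps → yes.
planning [Mon 02:00, Tue 17:00] → before → no.
rehearsal [Fri 15:00, Sat 02:00] → during → no.
snapshot [Sat 09:00, Sun 15:00] → during → no.
Result: lunch.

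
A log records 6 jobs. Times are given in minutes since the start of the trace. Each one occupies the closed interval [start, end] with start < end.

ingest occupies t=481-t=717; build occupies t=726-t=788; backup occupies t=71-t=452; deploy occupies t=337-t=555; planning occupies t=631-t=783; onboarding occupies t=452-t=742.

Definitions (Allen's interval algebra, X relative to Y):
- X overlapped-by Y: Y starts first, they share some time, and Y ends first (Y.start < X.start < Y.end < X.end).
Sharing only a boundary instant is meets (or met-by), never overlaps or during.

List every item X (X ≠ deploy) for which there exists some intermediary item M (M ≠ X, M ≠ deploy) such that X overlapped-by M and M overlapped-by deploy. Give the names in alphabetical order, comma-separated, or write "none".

build, planning

Target deploy = [t=337, t=555].
Intermediaries M with M overlapped-by deploy: ingest, onboarding.
Via ingest — items with X overlapped-by ingest: planning.
Via onboarding — items with X overlapped-by onboarding: build, planning.
Union: build, planning.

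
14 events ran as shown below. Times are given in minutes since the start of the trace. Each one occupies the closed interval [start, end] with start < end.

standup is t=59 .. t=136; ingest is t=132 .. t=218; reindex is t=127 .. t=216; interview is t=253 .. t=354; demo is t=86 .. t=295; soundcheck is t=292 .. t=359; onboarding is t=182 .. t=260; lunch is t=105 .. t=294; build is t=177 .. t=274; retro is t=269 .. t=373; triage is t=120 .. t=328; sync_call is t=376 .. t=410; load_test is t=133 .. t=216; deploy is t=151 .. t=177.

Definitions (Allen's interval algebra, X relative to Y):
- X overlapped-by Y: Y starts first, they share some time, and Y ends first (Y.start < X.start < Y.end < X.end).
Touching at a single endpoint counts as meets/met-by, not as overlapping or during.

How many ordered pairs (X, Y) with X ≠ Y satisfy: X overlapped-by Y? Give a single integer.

29

Checking all 182 ordered pairs for relation 'overlapped-by'; matching pairs in alphabetical order:
(build, ingest): build overlapped-by ingest ✓
(build, load_test): build overlapped-by load_test ✓
(build, reindex): build overlapped-by reindex ✓
(demo, standup): demo overlapped-by standup ✓
(ingest, reindex): ingest overlapped-by reindex ✓
(ingest, standup): ingest overlapped-by standup ✓
(interview, build): interview overlapped-by build ✓
(interview, demo): interview overlapped-by demo ✓
(interview, lunch): interview overlapped-by lunch ✓
(interview, onboarding): interview overlapped-by onboarding ✓
(interview, triage): interview overlapped-by triage ✓
(load_test, standup): load_test overlapped-by standup ✓
(lunch, standup): lunch overlapped-by standup ✓
(onboarding, ingest): onboarding overlapped-by ingest ✓
(onboarding, load_test): onboarding overlapped-by load_test ✓
(onboarding, reindex): onboarding overlapped-by reindex ✓
(reindex, standup): reindex overlapped-by standup ✓
(retro, build): retro overlapped-by build ✓
(retro, demo): retro overlapped-by demo ✓
(retro, interview): retro overlapped-by interview ✓
(retro, lunch): retro overlapped-by lunch ✓
(retro, triage): retro overlapped-by triage ✓
(soundcheck, demo): soundcheck overlapped-by demo ✓
(soundcheck, interview): soundcheck overlapped-by interview ✓
... plus 5 further pairs not listed.
Count: 29.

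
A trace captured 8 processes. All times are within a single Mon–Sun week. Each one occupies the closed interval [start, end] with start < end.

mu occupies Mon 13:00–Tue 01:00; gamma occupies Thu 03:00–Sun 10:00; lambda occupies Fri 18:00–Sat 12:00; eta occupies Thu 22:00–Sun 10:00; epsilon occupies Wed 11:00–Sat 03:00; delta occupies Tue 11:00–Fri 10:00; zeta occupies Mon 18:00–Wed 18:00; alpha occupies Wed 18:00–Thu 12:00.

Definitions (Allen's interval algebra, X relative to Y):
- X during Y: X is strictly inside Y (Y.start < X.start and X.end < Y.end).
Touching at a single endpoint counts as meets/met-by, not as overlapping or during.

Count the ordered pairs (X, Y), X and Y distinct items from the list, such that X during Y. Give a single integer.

4

Checking all 56 ordered pairs for relation 'during'; matching pairs in alphabetical order:
(alpha, delta): alpha during delta ✓
(alpha, epsilon): alpha during epsilon ✓
(lambda, eta): lambda during eta ✓
(lambda, gamma): lambda during gamma ✓
Count: 4.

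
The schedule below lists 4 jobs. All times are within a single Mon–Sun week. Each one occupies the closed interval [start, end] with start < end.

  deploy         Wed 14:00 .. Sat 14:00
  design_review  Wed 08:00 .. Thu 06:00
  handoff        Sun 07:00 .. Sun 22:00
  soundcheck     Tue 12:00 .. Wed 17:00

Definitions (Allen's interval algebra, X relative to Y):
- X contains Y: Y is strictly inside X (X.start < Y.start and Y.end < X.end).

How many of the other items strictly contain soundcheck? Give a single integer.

0

Target soundcheck = [Tue 12:00, Wed 17:00].
deploy [Wed 14:00, Sat 14:00] → overlapped-by → no.
design_review [Wed 08:00, Thu 06:00] → overlapped-by → no.
handoff [Sun 07:00, Sun 22:00] → after → no.
Total: 0.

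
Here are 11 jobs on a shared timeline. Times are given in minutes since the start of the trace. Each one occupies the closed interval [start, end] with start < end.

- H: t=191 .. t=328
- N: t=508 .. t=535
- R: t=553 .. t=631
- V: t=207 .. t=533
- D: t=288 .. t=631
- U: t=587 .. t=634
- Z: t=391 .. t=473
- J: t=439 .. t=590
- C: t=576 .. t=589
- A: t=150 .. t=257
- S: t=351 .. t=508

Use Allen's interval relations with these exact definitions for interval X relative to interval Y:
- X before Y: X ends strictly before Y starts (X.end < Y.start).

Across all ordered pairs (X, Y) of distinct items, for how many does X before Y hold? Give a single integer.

28

Checking all 110 ordered pairs for relation 'before'; matching pairs in alphabetical order:
(A, C): A before C ✓
(A, D): A before D ✓
(A, J): A before J ✓
(A, N): A before N ✓
(A, R): A before R ✓
(A, S): A before S ✓
(A, U): A before U ✓
(A, Z): A before Z ✓
(H, C): H before C ✓
(H, J): H before J ✓
(H, N): H before N ✓
(H, R): H before R ✓
(H, S): H before S ✓
(H, U): H before U ✓
(H, Z): H before Z ✓
(N, C): N before C ✓
(N, R): N before R ✓
(N, U): N before U ✓
(S, C): S before C ✓
(S, R): S before R ✓
(S, U): S before U ✓
(V, C): V before C ✓
(V, R): V before R ✓
(V, U): V before U ✓
... plus 4 further pairs not listed.
Count: 28.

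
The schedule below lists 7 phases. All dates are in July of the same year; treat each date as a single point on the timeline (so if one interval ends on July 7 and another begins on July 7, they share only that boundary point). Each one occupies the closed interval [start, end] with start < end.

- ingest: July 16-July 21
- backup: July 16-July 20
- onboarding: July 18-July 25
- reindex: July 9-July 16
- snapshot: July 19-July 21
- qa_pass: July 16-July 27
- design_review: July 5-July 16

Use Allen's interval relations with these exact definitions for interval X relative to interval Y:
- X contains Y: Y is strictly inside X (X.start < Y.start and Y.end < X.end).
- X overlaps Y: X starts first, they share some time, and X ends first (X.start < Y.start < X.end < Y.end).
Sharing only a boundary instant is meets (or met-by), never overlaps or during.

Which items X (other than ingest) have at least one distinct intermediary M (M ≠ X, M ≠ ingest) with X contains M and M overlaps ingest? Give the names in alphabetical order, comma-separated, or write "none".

none

Target ingest = [July 16, July 21].
Intermediaries M with M overlaps ingest: none.
Union: none.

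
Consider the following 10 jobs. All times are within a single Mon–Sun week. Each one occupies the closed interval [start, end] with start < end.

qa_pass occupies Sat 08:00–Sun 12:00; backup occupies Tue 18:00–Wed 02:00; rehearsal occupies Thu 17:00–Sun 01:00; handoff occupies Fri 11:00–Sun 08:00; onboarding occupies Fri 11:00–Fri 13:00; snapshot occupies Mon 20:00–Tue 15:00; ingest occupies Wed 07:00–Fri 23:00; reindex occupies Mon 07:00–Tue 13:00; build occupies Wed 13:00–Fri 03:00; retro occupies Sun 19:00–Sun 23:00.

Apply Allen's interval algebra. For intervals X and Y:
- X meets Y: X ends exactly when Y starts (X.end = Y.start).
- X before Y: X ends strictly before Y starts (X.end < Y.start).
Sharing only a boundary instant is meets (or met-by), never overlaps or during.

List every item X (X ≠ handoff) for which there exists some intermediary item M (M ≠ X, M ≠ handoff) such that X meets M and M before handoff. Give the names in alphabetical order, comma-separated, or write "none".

none

Target handoff = [Fri 11:00, Sun 08:00].
Intermediaries M with M before handoff: backup, build, reindex, snapshot.
Via backup — items with X meets backup: none.
Via build — items with X meets build: none.
Via reindex — items with X meets reindex: none.
Via snapshot — items with X meets snapshot: none.
Union: none.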